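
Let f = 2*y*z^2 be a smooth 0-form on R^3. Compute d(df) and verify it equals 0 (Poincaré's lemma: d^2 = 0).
d(df) = 0

Step 1: df = sum_i (∂f/∂x_i) dx_i = (0) dx + (2*z^2) dy + (4*y*z) dz.
Step 2: Apply d again. Using the 1-form formula, the coefficient of dx ∧ dy in d(df) is ∂^2 f/∂x ∂y - ∂^2 f/∂y ∂x = (0) - (0) = 0 (equality of mixed partials for smooth f).
Similarly for dx ∧ dz and dy ∧ dz — all coefficients vanish. So d(df) = 0.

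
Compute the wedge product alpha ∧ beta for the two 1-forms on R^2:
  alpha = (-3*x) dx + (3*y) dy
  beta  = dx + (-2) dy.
alpha ∧ beta = (6*x - 3*y) dx ∧ dy

Distribute the wedge, using dx_i ∧ dx_j = -dx_j ∧ dx_i and dx_i ∧ dx_i = 0. For each pair (i, j) with i < j, the coefficient of dx_i ∧ dx_j in alpha ∧ beta is (alpha_i * beta_j - alpha_j * beta_i). Collecting: alpha ∧ beta = (6*x - 3*y) dx ∧ dy.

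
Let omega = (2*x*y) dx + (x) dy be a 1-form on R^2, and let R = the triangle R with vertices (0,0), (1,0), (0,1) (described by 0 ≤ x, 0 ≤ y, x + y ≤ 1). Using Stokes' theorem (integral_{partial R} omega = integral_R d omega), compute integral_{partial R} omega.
integral_(partial R) omega = 1/6

Stokes: integral_partial_R omega = integral_R d omega with d omega = (∂Q/∂x - ∂P/∂y) dx ∧ dy.
  ∂Q/∂x = 1
  ∂P/∂y = 2*x
  integrand = ∂Q/∂x - ∂P/∂y = 1 - 2*x.
Integrating over R: integral_0^1 integral_0^{1-x} (1 - 2*x) dy dx = 1/6.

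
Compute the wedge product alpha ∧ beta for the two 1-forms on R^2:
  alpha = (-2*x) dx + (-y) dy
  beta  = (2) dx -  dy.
alpha ∧ beta = (2*x + 2*y) dx ∧ dy

Distribute the wedge, using dx_i ∧ dx_j = -dx_j ∧ dx_i and dx_i ∧ dx_i = 0. For each pair (i, j) with i < j, the coefficient of dx_i ∧ dx_j in alpha ∧ beta is (alpha_i * beta_j - alpha_j * beta_i). Collecting: alpha ∧ beta = (2*x + 2*y) dx ∧ dy.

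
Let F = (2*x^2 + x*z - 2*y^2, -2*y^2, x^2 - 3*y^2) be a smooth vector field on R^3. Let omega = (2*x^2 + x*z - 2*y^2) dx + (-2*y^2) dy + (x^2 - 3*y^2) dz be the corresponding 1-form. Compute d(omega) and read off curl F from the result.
d(omega) = (-6*y) dy ∧ dz + (-x) dz ∧ dx + (4*y) dx ∧ dy; curl F = (-6*y, -x, 4*y)

d omega = sum_{i<j} (∂f_j/∂x_i - ∂f_i/∂x_j) dx_i ∧ dx_j. Under the identification (dy ∧ dz, dz ∧ dx, dx ∧ dy) ↔ (e_x, e_y, e_z), the coefficients are exactly the components of curl F. Compute:
  ∂R/∂y - ∂Q/∂z = (-6*y) - (0) = -6*y
  ∂P/∂z - ∂R/∂x = (x) - (2*x) = -x
  ∂Q/∂x - ∂P/∂y = (0) - (-4*y) = 4*y.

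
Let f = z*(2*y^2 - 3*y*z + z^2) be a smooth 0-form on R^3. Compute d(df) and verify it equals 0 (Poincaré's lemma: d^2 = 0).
d(df) = 0

Step 1: df = sum_i (∂f/∂x_i) dx_i = (0) dx + (z*(4*y - 3*z)) dy + (2*y^2 - 6*y*z + 3*z^2) dz.
Step 2: Apply d again. Using the 1-form formula, the coefficient of dx ∧ dy in d(df) is ∂^2 f/∂x ∂y - ∂^2 f/∂y ∂x = (0) - (0) = 0 (equality of mixed partials for smooth f).
Similarly for dx ∧ dz and dy ∧ dz — all coefficients vanish. So d(df) = 0.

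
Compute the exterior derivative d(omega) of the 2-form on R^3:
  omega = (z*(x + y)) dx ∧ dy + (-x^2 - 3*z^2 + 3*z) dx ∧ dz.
d(omega) = (x + y) dx ∧ dy ∧ dz

For a 2-form omega = sum_{i<j} g_{ij} dx_i ∧ dx_j, the exterior derivative is
  d(omega) = sum_{i<j} d(g_{ij}) ∧ dx_i ∧ dx_j = sum_{i<j, k} (∂g_{ij}/∂x_k) dx_k ∧ dx_i ∧ dx_j.
Expand each term, using dx_k ∧ dx_i ∧ dx_j = sgn(permutation) dx_{(a)} ∧ dx_{(b)} ∧ dx_{(c)} with (a < b < c) sorted:
  d(z*(x + y)) includes (∂/∂z)(z*(x + y)) dz = (x + y) dz, which multiplied by dx ∧ dy gives (x + y) dx ∧ dy ∧ dz
Collecting like 3-forms: d(omega) = (x + y) dx ∧ dy ∧ dz.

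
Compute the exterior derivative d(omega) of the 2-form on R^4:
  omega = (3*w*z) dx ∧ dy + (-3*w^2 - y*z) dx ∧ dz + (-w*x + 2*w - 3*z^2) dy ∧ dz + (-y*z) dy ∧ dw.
d(omega) = (2*w + z) dx ∧ dy ∧ dz + (3*z) dx ∧ dy ∧ dw + (-6*w) dx ∧ dz ∧ dw + (-x + y + 2) dy ∧ dz ∧ dw

For a 2-form omega = sum_{i<j} g_{ij} dx_i ∧ dx_j, the exterior derivative is
  d(omega) = sum_{i<j} d(g_{ij}) ∧ dx_i ∧ dx_j = sum_{i<j, k} (∂g_{ij}/∂x_k) dx_k ∧ dx_i ∧ dx_j.
Expand each term, using dx_k ∧ dx_i ∧ dx_j = sgn(permutation) dx_{(a)} ∧ dx_{(b)} ∧ dx_{(c)} with (a < b < c) sorted:
  d(3*w*z) includes (∂/∂z)(3*w*z) dz = (3*w) dz, which multiplied by dx ∧ dy gives (3*w) dx ∧ dy ∧ dz
  d(3*w*z) includes (∂/∂w)(3*w*z) dw = (3*z) dw, which multiplied by dx ∧ dy gives (3*z) dx ∧ dy ∧ dw
  d(-3*w^2 - y*z) includes (∂/∂y)(-3*w^2 - y*z) dy = (-z) dy, which multiplied by dx ∧ dz gives (z) dx ∧ dy ∧ dz
  d(-3*w^2 - y*z) includes (∂/∂w)(-3*w^2 - y*z) dw = (-6*w) dw, which multiplied by dx ∧ dz gives (-6*w) dx ∧ dz ∧ dw
  d(-w*x + 2*w - 3*z^2) includes (∂/∂x)(-w*x + 2*w - 3*z^2) dx = (-w) dx, which multiplied by dy ∧ dz gives (-w) dx ∧ dy ∧ dz
  d(-w*x + 2*w - 3*z^2) includes (∂/∂w)(-w*x + 2*w - 3*z^2) dw = (2 - x) dw, which multiplied by dy ∧ dz gives (2 - x) dy ∧ dz ∧ dw
  d(-y*z) includes (∂/∂z)(-y*z) dz = (-y) dz, which multiplied by dy ∧ dw gives (y) dy ∧ dz ∧ dw
Collecting like 3-forms: d(omega) = (2*w + z) dx ∧ dy ∧ dz + (3*z) dx ∧ dy ∧ dw + (-6*w) dx ∧ dz ∧ dw + (-x + y + 2) dy ∧ dz ∧ dw.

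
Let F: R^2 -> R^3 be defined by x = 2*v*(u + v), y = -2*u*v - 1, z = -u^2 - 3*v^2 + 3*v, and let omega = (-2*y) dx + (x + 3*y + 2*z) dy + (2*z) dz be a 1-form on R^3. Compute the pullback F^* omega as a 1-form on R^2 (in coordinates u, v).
F^* omega = (4*u^3 + 4*u^2*v + 28*u*v^2 - 12*u*v + 8*v^3 - 12*v^2 + 10*v) du + (4*u^3 + 28*u^2*v - 6*u^2 + 24*u*v^2 - 12*u*v + 10*u + 36*v^3 - 54*v^2 + 26*v) dv

Using F^*(f dg) = (f ∘ F) d(g ∘ F), substitute each coordinate x_i by F_i(u, v) in f_i, and replace dx_i by d F_i = (∂F_i/∂u) du + (∂F_i/∂v) dv.
  For the x component: f_1(F) = 4*u*v + 2; d F_1 = (2*v) du + (2*u + 4*v) dv
  For the y component: f_2(F) = -2*u^2 - 4*u*v - 4*v^2 + 6*v - 3; d F_2 = (-2*v) du + (-2*u) dv
  For the z component: f_3(F) = -2*u^2 - 6*v^2 + 6*v; d F_3 = (-2*u) du + (3 - 6*v) dv
Combining and collecting du, dv coefficients:
  coeff of du: 4*u^3 + 4*u^2*v + 28*u*v^2 - 12*u*v + 8*v^3 - 12*v^2 + 10*v
  coeff of dv: 4*u^3 + 28*u^2*v - 6*u^2 + 24*u*v^2 - 12*u*v + 10*u + 36*v^3 - 54*v^2 + 26*v
F^* omega = (4*u^3 + 4*u^2*v + 28*u*v^2 - 12*u*v + 8*v^3 - 12*v^2 + 10*v) du + (4*u^3 + 28*u^2*v - 6*u^2 + 24*u*v^2 - 12*u*v + 10*u + 36*v^3 - 54*v^2 + 26*v) dv.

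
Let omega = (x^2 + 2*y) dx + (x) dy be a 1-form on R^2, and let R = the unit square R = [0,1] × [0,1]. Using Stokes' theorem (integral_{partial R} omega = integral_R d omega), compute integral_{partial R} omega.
integral_(partial R) omega = -1

Stokes: integral_partial_R omega = integral_R d omega with d omega = (∂Q/∂x - ∂P/∂y) dx ∧ dy.
  ∂Q/∂x = 1
  ∂P/∂y = 2
  integrand = ∂Q/∂x - ∂P/∂y = -1.
Integrating over R: integral_0^1 integral_0^1 (-1) dx dy = -1.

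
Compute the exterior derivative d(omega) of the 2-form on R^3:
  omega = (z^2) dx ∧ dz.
d(omega) = 0

For a 2-form omega = sum_{i<j} g_{ij} dx_i ∧ dx_j, the exterior derivative is
  d(omega) = sum_{i<j} d(g_{ij}) ∧ dx_i ∧ dx_j = sum_{i<j, k} (∂g_{ij}/∂x_k) dx_k ∧ dx_i ∧ dx_j.
Expand each term, using dx_k ∧ dx_i ∧ dx_j = sgn(permutation) dx_{(a)} ∧ dx_{(b)} ∧ dx_{(c)} with (a < b < c) sorted:

Collecting like 3-forms: d(omega) = 0.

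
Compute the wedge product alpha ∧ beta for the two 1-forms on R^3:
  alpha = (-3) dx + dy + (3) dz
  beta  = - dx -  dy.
alpha ∧ beta = (4) dx ∧ dy + (3) dx ∧ dz + (3) dy ∧ dz

Distribute the wedge, using dx_i ∧ dx_j = -dx_j ∧ dx_i and dx_i ∧ dx_i = 0. For each pair (i, j) with i < j, the coefficient of dx_i ∧ dx_j in alpha ∧ beta is (alpha_i * beta_j - alpha_j * beta_i). Collecting: alpha ∧ beta = (4) dx ∧ dy + (3) dx ∧ dz + (3) dy ∧ dz.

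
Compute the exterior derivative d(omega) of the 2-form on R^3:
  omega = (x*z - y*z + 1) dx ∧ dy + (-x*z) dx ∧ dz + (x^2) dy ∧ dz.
d(omega) = (3*x - y) dx ∧ dy ∧ dz

For a 2-form omega = sum_{i<j} g_{ij} dx_i ∧ dx_j, the exterior derivative is
  d(omega) = sum_{i<j} d(g_{ij}) ∧ dx_i ∧ dx_j = sum_{i<j, k} (∂g_{ij}/∂x_k) dx_k ∧ dx_i ∧ dx_j.
Expand each term, using dx_k ∧ dx_i ∧ dx_j = sgn(permutation) dx_{(a)} ∧ dx_{(b)} ∧ dx_{(c)} with (a < b < c) sorted:
  d(x*z - y*z + 1) includes (∂/∂z)(x*z - y*z + 1) dz = (x - y) dz, which multiplied by dx ∧ dy gives (x - y) dx ∧ dy ∧ dz
  d(x^2) includes (∂/∂x)(x^2) dx = (2*x) dx, which multiplied by dy ∧ dz gives (2*x) dx ∧ dy ∧ dz
Collecting like 3-forms: d(omega) = (3*x - y) dx ∧ dy ∧ dz.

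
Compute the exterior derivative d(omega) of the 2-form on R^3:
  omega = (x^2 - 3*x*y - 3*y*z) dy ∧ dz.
d(omega) = (2*x - 3*y) dx ∧ dy ∧ dz

For a 2-form omega = sum_{i<j} g_{ij} dx_i ∧ dx_j, the exterior derivative is
  d(omega) = sum_{i<j} d(g_{ij}) ∧ dx_i ∧ dx_j = sum_{i<j, k} (∂g_{ij}/∂x_k) dx_k ∧ dx_i ∧ dx_j.
Expand each term, using dx_k ∧ dx_i ∧ dx_j = sgn(permutation) dx_{(a)} ∧ dx_{(b)} ∧ dx_{(c)} with (a < b < c) sorted:
  d(x^2 - 3*x*y - 3*y*z) includes (∂/∂x)(x^2 - 3*x*y - 3*y*z) dx = (2*x - 3*y) dx, which multiplied by dy ∧ dz gives (2*x - 3*y) dx ∧ dy ∧ dz
Collecting like 3-forms: d(omega) = (2*x - 3*y) dx ∧ dy ∧ dz.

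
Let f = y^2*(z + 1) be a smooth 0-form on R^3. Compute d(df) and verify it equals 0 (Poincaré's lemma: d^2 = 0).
d(df) = 0

Step 1: df = sum_i (∂f/∂x_i) dx_i = (0) dx + (2*y*(z + 1)) dy + (y^2) dz.
Step 2: Apply d again. Using the 1-form formula, the coefficient of dx ∧ dy in d(df) is ∂^2 f/∂x ∂y - ∂^2 f/∂y ∂x = (0) - (0) = 0 (equality of mixed partials for smooth f).
Similarly for dx ∧ dz and dy ∧ dz — all coefficients vanish. So d(df) = 0.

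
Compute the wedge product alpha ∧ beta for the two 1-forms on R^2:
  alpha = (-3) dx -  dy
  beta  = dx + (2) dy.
alpha ∧ beta = (-5) dx ∧ dy

Distribute the wedge, using dx_i ∧ dx_j = -dx_j ∧ dx_i and dx_i ∧ dx_i = 0. For each pair (i, j) with i < j, the coefficient of dx_i ∧ dx_j in alpha ∧ beta is (alpha_i * beta_j - alpha_j * beta_i). Collecting: alpha ∧ beta = (-5) dx ∧ dy.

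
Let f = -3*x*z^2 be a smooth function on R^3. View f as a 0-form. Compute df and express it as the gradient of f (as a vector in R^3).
df = (-3*z^2) dx + (0) dy + (-6*x*z) dz; grad f = (-3*z^2, 0, -6*x*z)

For a 0-form f, d f = (∂f/∂x) dx + (∂f/∂y) dy + (∂f/∂z) dz. The components of the vector representation are exactly the entries of grad f in Cartesian coordinates:
  ∂f/∂x = -3*z^2
  ∂f/∂y = 0
  ∂f/∂z = -6*x*z.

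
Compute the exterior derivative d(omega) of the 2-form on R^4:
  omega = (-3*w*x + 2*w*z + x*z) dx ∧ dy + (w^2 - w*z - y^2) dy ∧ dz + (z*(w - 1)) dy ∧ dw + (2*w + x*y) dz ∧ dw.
d(omega) = (2*w + x) dx ∧ dy ∧ dz + (-3*x + 2*z) dx ∧ dy ∧ dw + (w + x - z + 1) dy ∧ dz ∧ dw + (y) dx ∧ dz ∧ dw

For a 2-form omega = sum_{i<j} g_{ij} dx_i ∧ dx_j, the exterior derivative is
  d(omega) = sum_{i<j} d(g_{ij}) ∧ dx_i ∧ dx_j = sum_{i<j, k} (∂g_{ij}/∂x_k) dx_k ∧ dx_i ∧ dx_j.
Expand each term, using dx_k ∧ dx_i ∧ dx_j = sgn(permutation) dx_{(a)} ∧ dx_{(b)} ∧ dx_{(c)} with (a < b < c) sorted:
  d(-3*w*x + 2*w*z + x*z) includes (∂/∂z)(-3*w*x + 2*w*z + x*z) dz = (2*w + x) dz, which multiplied by dx ∧ dy gives (2*w + x) dx ∧ dy ∧ dz
  d(-3*w*x + 2*w*z + x*z) includes (∂/∂w)(-3*w*x + 2*w*z + x*z) dw = (-3*x + 2*z) dw, which multiplied by dx ∧ dy gives (-3*x + 2*z) dx ∧ dy ∧ dw
  d(w^2 - w*z - y^2) includes (∂/∂w)(w^2 - w*z - y^2) dw = (2*w - z) dw, which multiplied by dy ∧ dz gives (2*w - z) dy ∧ dz ∧ dw
  d(z*(w - 1)) includes (∂/∂z)(z*(w - 1)) dz = (w - 1) dz, which multiplied by dy ∧ dw gives (1 - w) dy ∧ dz ∧ dw
  d(2*w + x*y) includes (∂/∂x)(2*w + x*y) dx = (y) dx, which multiplied by dz ∧ dw gives (y) dx ∧ dz ∧ dw
  d(2*w + x*y) includes (∂/∂y)(2*w + x*y) dy = (x) dy, which multiplied by dz ∧ dw gives (x) dy ∧ dz ∧ dw
Collecting like 3-forms: d(omega) = (2*w + x) dx ∧ dy ∧ dz + (-3*x + 2*z) dx ∧ dy ∧ dw + (w + x - z + 1) dy ∧ dz ∧ dw + (y) dx ∧ dz ∧ dw.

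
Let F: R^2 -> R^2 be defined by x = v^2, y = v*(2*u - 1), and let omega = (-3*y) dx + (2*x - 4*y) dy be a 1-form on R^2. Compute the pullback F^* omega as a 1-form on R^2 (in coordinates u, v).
F^* omega = (4*v^2*(-4*u + v + 2)) du + (4*v*(-4*u^2 - 2*u*v + 4*u + v - 1)) dv

Using F^*(f dg) = (f ∘ F) d(g ∘ F), substitute each coordinate x_i by F_i(u, v) in f_i, and replace dx_i by d F_i = (∂F_i/∂u) du + (∂F_i/∂v) dv.
  For the x component: f_1(F) = 3*v*(1 - 2*u); d F_1 = (0) du + (2*v) dv
  For the y component: f_2(F) = 2*v*(-4*u + v + 2); d F_2 = (2*v) du + (2*u - 1) dv
Combining and collecting du, dv coefficients:
  coeff of du: 4*v^2*(-4*u + v + 2)
  coeff of dv: 4*v*(-4*u^2 - 2*u*v + 4*u + v - 1)
F^* omega = (4*v^2*(-4*u + v + 2)) du + (4*v*(-4*u^2 - 2*u*v + 4*u + v - 1)) dv.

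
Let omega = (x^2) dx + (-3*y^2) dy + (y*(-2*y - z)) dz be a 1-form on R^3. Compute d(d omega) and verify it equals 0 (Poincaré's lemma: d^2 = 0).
d(d omega) = 0

Step 1: d omega = sum_{i<j} (∂f_j/∂x_i - ∂f_i/∂x_j) dx_i ∧ dx_j:
  coeff of dx ∧ dy: 0
  coeff of dx ∧ dz: 0
  coeff of dy ∧ dz: -4*y - z
Step 2: Apply d again to each 2-form coefficient. The only possible 3-form in R^3 is dx ∧ dy ∧ dz, with coefficient
  ∂(coeff of dy∧dz)/∂x - ∂(coeff of dx∧dz)/∂y + ∂(coeff of dx∧dy)/∂z
  = ∂/∂x (-4*y - z) - ∂/∂y (0) + ∂/∂z (0).
Each of these terms simplifies to sums of mixed partials that cancel in pairs. The result is 0 (by equality of mixed partials for smooth functions — Schwarz / Clairaut).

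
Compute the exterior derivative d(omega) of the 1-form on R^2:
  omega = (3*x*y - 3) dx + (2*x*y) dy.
d(omega) = (-3*x + 2*y) dx ∧ dy

For a 1-form omega = sum_i f_i dx_i, the exterior derivative is
  d(omega) = sum_{i < j} (∂f_j/∂x_i - ∂f_i/∂x_j) dx_i ∧ dx_j.
  coefficient of dx ∧ dy: ∂f_2/∂x - ∂f_1/∂y = ∂(2*x*y)/∂x - ∂(3*x*y - 3)/∂y = -3*x + 2*y
Assembling: d(omega) = (-3*x + 2*y) dx ∧ dy.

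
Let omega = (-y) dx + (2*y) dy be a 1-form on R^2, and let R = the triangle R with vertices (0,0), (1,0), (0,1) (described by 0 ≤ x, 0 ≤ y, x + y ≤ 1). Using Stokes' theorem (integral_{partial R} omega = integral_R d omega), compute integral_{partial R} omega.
integral_(partial R) omega = 1/2

Stokes: integral_partial_R omega = integral_R d omega with d omega = (∂Q/∂x - ∂P/∂y) dx ∧ dy.
  ∂Q/∂x = 0
  ∂P/∂y = -1
  integrand = ∂Q/∂x - ∂P/∂y = 1.
Integrating over R: integral_0^1 integral_0^{1-x} (1) dy dx = 1/2.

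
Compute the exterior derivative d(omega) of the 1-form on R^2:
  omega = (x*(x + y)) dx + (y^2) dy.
d(omega) = (-x) dx ∧ dy

For a 1-form omega = sum_i f_i dx_i, the exterior derivative is
  d(omega) = sum_{i < j} (∂f_j/∂x_i - ∂f_i/∂x_j) dx_i ∧ dx_j.
  coefficient of dx ∧ dy: ∂f_2/∂x - ∂f_1/∂y = ∂(y^2)/∂x - ∂(x*(x + y))/∂y = -x
Assembling: d(omega) = (-x) dx ∧ dy.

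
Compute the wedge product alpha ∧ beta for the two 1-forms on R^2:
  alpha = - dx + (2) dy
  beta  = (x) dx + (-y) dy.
alpha ∧ beta = (-2*x + y) dx ∧ dy

Distribute the wedge, using dx_i ∧ dx_j = -dx_j ∧ dx_i and dx_i ∧ dx_i = 0. For each pair (i, j) with i < j, the coefficient of dx_i ∧ dx_j in alpha ∧ beta is (alpha_i * beta_j - alpha_j * beta_i). Collecting: alpha ∧ beta = (-2*x + y) dx ∧ dy.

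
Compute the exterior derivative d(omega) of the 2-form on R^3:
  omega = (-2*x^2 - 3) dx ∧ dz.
d(omega) = 0

For a 2-form omega = sum_{i<j} g_{ij} dx_i ∧ dx_j, the exterior derivative is
  d(omega) = sum_{i<j} d(g_{ij}) ∧ dx_i ∧ dx_j = sum_{i<j, k} (∂g_{ij}/∂x_k) dx_k ∧ dx_i ∧ dx_j.
Expand each term, using dx_k ∧ dx_i ∧ dx_j = sgn(permutation) dx_{(a)} ∧ dx_{(b)} ∧ dx_{(c)} with (a < b < c) sorted:

Collecting like 3-forms: d(omega) = 0.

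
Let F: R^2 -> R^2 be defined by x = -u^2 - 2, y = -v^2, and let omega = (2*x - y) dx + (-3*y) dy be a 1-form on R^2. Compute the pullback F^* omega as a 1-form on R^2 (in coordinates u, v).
F^* omega = (2*u*(2*u^2 - v^2 + 4)) du + (-6*v^3) dv

Using F^*(f dg) = (f ∘ F) d(g ∘ F), substitute each coordinate x_i by F_i(u, v) in f_i, and replace dx_i by d F_i = (∂F_i/∂u) du + (∂F_i/∂v) dv.
  For the x component: f_1(F) = -2*u^2 + v^2 - 4; d F_1 = (-2*u) du + (0) dv
  For the y component: f_2(F) = 3*v^2; d F_2 = (0) du + (-2*v) dv
Combining and collecting du, dv coefficients:
  coeff of du: 2*u*(2*u^2 - v^2 + 4)
  coeff of dv: -6*v^3
F^* omega = (2*u*(2*u^2 - v^2 + 4)) du + (-6*v^3) dv.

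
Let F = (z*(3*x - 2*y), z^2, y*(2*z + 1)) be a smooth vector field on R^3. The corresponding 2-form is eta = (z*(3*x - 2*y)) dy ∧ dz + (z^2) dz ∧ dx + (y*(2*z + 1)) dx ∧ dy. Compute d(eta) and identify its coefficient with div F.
d(eta) = (2*y + 3*z) dx ∧ dy ∧ dz; div F = 2*y + 3*z

For a 2-form in R^3 of the form above, applying d gives a 3-form with coefficient ∂P/∂x + ∂Q/∂y + ∂R/∂z:
  ∂P/∂x = 3*z
  ∂Q/∂y = 0
  ∂R/∂z = 2*y
Sum = 2*y + 3*z, which is exactly div F.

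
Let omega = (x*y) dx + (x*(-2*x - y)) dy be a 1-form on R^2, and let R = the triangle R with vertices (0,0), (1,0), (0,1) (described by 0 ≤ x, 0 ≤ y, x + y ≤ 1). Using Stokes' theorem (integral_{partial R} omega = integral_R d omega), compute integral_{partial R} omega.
integral_(partial R) omega = -1

Stokes: integral_partial_R omega = integral_R d omega with d omega = (∂Q/∂x - ∂P/∂y) dx ∧ dy.
  ∂Q/∂x = -4*x - y
  ∂P/∂y = x
  integrand = ∂Q/∂x - ∂P/∂y = -5*x - y.
Integrating over R: integral_0^1 integral_0^{1-x} (-5*x - y) dy dx = -1.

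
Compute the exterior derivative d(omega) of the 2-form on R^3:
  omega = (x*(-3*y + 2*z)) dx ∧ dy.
d(omega) = (2*x) dx ∧ dy ∧ dz

For a 2-form omega = sum_{i<j} g_{ij} dx_i ∧ dx_j, the exterior derivative is
  d(omega) = sum_{i<j} d(g_{ij}) ∧ dx_i ∧ dx_j = sum_{i<j, k} (∂g_{ij}/∂x_k) dx_k ∧ dx_i ∧ dx_j.
Expand each term, using dx_k ∧ dx_i ∧ dx_j = sgn(permutation) dx_{(a)} ∧ dx_{(b)} ∧ dx_{(c)} with (a < b < c) sorted:
  d(x*(-3*y + 2*z)) includes (∂/∂z)(x*(-3*y + 2*z)) dz = (2*x) dz, which multiplied by dx ∧ dy gives (2*x) dx ∧ dy ∧ dz
Collecting like 3-forms: d(omega) = (2*x) dx ∧ dy ∧ dz.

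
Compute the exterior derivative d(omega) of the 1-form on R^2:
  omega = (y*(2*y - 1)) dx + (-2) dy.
d(omega) = (1 - 4*y) dx ∧ dy

For a 1-form omega = sum_i f_i dx_i, the exterior derivative is
  d(omega) = sum_{i < j} (∂f_j/∂x_i - ∂f_i/∂x_j) dx_i ∧ dx_j.
  coefficient of dx ∧ dy: ∂f_2/∂x - ∂f_1/∂y = ∂(-2)/∂x - ∂(y*(2*y - 1))/∂y = 1 - 4*y
Assembling: d(omega) = (1 - 4*y) dx ∧ dy.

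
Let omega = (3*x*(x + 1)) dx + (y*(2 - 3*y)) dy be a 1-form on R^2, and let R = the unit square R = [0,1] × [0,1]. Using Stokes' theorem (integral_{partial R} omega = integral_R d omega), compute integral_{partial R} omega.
integral_(partial R) omega = 0

Stokes: integral_partial_R omega = integral_R d omega with d omega = (∂Q/∂x - ∂P/∂y) dx ∧ dy.
  ∂Q/∂x = 0
  ∂P/∂y = 0
  integrand = ∂Q/∂x - ∂P/∂y = 0.
Integrating over R: integral_0^1 integral_0^1 (0) dx dy = 0.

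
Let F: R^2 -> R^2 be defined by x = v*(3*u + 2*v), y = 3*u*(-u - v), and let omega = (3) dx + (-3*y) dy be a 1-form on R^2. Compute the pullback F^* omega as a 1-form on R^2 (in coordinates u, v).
F^* omega = (-54*u^3 - 81*u^2*v - 27*u*v^2 + 9*v) du + (-27*u^3 - 27*u^2*v + 9*u + 12*v) dv

Using F^*(f dg) = (f ∘ F) d(g ∘ F), substitute each coordinate x_i by F_i(u, v) in f_i, and replace dx_i by d F_i = (∂F_i/∂u) du + (∂F_i/∂v) dv.
  For the x component: f_1(F) = 3; d F_1 = (3*v) du + (3*u + 4*v) dv
  For the y component: f_2(F) = 9*u*(u + v); d F_2 = (-6*u - 3*v) du + (-3*u) dv
Combining and collecting du, dv coefficients:
  coeff of du: -54*u^3 - 81*u^2*v - 27*u*v^2 + 9*v
  coeff of dv: -27*u^3 - 27*u^2*v + 9*u + 12*v
F^* omega = (-54*u^3 - 81*u^2*v - 27*u*v^2 + 9*v) du + (-27*u^3 - 27*u^2*v + 9*u + 12*v) dv.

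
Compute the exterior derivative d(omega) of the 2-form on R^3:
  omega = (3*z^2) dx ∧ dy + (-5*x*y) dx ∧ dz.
d(omega) = (5*x + 6*z) dx ∧ dy ∧ dz

For a 2-form omega = sum_{i<j} g_{ij} dx_i ∧ dx_j, the exterior derivative is
  d(omega) = sum_{i<j} d(g_{ij}) ∧ dx_i ∧ dx_j = sum_{i<j, k} (∂g_{ij}/∂x_k) dx_k ∧ dx_i ∧ dx_j.
Expand each term, using dx_k ∧ dx_i ∧ dx_j = sgn(permutation) dx_{(a)} ∧ dx_{(b)} ∧ dx_{(c)} with (a < b < c) sorted:
  d(3*z^2) includes (∂/∂z)(3*z^2) dz = (6*z) dz, which multiplied by dx ∧ dy gives (6*z) dx ∧ dy ∧ dz
  d(-5*x*y) includes (∂/∂y)(-5*x*y) dy = (-5*x) dy, which multiplied by dx ∧ dz gives (5*x) dx ∧ dy ∧ dz
Collecting like 3-forms: d(omega) = (5*x + 6*z) dx ∧ dy ∧ dz.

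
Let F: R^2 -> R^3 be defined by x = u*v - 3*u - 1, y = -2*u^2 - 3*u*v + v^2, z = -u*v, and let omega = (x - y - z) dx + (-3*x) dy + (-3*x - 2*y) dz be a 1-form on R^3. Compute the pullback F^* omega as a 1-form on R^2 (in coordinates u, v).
F^* omega = (10*u^2*v - 42*u^2 + 11*u*v^2 - 54*u*v - 3*u + v^3 + 3*v^2 - 13*v + 3) du + (-2*u^3 + 11*u^2*v - 39*u^2 - 5*u*v^2 + 18*u*v - 13*u + 6*v) dv

Using F^*(f dg) = (f ∘ F) d(g ∘ F), substitute each coordinate x_i by F_i(u, v) in f_i, and replace dx_i by d F_i = (∂F_i/∂u) du + (∂F_i/∂v) dv.
  For the x component: f_1(F) = 2*u^2 + 5*u*v - 3*u - v^2 - 1; d F_1 = (v - 3) du + (u) dv
  For the y component: f_2(F) = -3*u*v + 9*u + 3; d F_2 = (-4*u - 3*v) du + (-3*u + 2*v) dv
  For the z component: f_3(F) = 4*u^2 + 3*u*v + 9*u - 2*v^2 + 3; d F_3 = (-v) du + (-u) dv
Combining and collecting du, dv coefficients:
  coeff of du: 10*u^2*v - 42*u^2 + 11*u*v^2 - 54*u*v - 3*u + v^3 + 3*v^2 - 13*v + 3
  coeff of dv: -2*u^3 + 11*u^2*v - 39*u^2 - 5*u*v^2 + 18*u*v - 13*u + 6*v
F^* omega = (10*u^2*v - 42*u^2 + 11*u*v^2 - 54*u*v - 3*u + v^3 + 3*v^2 - 13*v + 3) du + (-2*u^3 + 11*u^2*v - 39*u^2 - 5*u*v^2 + 18*u*v - 13*u + 6*v) dv.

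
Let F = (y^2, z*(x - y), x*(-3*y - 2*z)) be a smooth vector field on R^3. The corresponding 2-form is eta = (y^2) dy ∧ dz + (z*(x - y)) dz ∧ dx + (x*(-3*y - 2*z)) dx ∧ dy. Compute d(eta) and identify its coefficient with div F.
d(eta) = (-2*x - z) dx ∧ dy ∧ dz; div F = -2*x - z

For a 2-form in R^3 of the form above, applying d gives a 3-form with coefficient ∂P/∂x + ∂Q/∂y + ∂R/∂z:
  ∂P/∂x = 0
  ∂Q/∂y = -z
  ∂R/∂z = -2*x
Sum = -2*x - z, which is exactly div F.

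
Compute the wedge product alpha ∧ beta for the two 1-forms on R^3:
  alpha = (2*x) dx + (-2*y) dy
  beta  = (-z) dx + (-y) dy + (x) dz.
alpha ∧ beta = (-2*y*(x + z)) dx ∧ dy + (2*x^2) dx ∧ dz + (-2*x*y) dy ∧ dz

Distribute the wedge, using dx_i ∧ dx_j = -dx_j ∧ dx_i and dx_i ∧ dx_i = 0. For each pair (i, j) with i < j, the coefficient of dx_i ∧ dx_j in alpha ∧ beta is (alpha_i * beta_j - alpha_j * beta_i). Collecting: alpha ∧ beta = (-2*y*(x + z)) dx ∧ dy + (2*x^2) dx ∧ dz + (-2*x*y) dy ∧ dz.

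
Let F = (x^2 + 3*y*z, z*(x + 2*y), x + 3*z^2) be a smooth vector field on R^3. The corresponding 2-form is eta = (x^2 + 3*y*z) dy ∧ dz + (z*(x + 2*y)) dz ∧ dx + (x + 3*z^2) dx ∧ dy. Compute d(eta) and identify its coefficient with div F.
d(eta) = (2*x + 8*z) dx ∧ dy ∧ dz; div F = 2*x + 8*z

For a 2-form in R^3 of the form above, applying d gives a 3-form with coefficient ∂P/∂x + ∂Q/∂y + ∂R/∂z:
  ∂P/∂x = 2*x
  ∂Q/∂y = 2*z
  ∂R/∂z = 6*z
Sum = 2*x + 8*z, which is exactly div F.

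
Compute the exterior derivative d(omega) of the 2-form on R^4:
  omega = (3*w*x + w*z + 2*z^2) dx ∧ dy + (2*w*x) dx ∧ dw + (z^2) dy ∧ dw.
d(omega) = (w + 4*z) dx ∧ dy ∧ dz + (3*x + z) dx ∧ dy ∧ dw + (-2*z) dy ∧ dz ∧ dw

For a 2-form omega = sum_{i<j} g_{ij} dx_i ∧ dx_j, the exterior derivative is
  d(omega) = sum_{i<j} d(g_{ij}) ∧ dx_i ∧ dx_j = sum_{i<j, k} (∂g_{ij}/∂x_k) dx_k ∧ dx_i ∧ dx_j.
Expand each term, using dx_k ∧ dx_i ∧ dx_j = sgn(permutation) dx_{(a)} ∧ dx_{(b)} ∧ dx_{(c)} with (a < b < c) sorted:
  d(3*w*x + w*z + 2*z^2) includes (∂/∂z)(3*w*x + w*z + 2*z^2) dz = (w + 4*z) dz, which multiplied by dx ∧ dy gives (w + 4*z) dx ∧ dy ∧ dz
  d(3*w*x + w*z + 2*z^2) includes (∂/∂w)(3*w*x + w*z + 2*z^2) dw = (3*x + z) dw, which multiplied by dx ∧ dy gives (3*x + z) dx ∧ dy ∧ dw
  d(z^2) includes (∂/∂z)(z^2) dz = (2*z) dz, which multiplied by dy ∧ dw gives (-2*z) dy ∧ dz ∧ dw
Collecting like 3-forms: d(omega) = (w + 4*z) dx ∧ dy ∧ dz + (3*x + z) dx ∧ dy ∧ dw + (-2*z) dy ∧ dz ∧ dw.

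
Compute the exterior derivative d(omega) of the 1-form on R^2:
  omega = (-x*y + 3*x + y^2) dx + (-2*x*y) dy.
d(omega) = (x - 4*y) dx ∧ dy

For a 1-form omega = sum_i f_i dx_i, the exterior derivative is
  d(omega) = sum_{i < j} (∂f_j/∂x_i - ∂f_i/∂x_j) dx_i ∧ dx_j.
  coefficient of dx ∧ dy: ∂f_2/∂x - ∂f_1/∂y = ∂(-2*x*y)/∂x - ∂(-x*y + 3*x + y^2)/∂y = x - 4*y
Assembling: d(omega) = (x - 4*y) dx ∧ dy.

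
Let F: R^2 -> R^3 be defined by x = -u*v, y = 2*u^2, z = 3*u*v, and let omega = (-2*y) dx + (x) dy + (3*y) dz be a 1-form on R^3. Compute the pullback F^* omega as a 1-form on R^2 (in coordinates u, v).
F^* omega = (18*u^2*v) du + (22*u^3) dv

Using F^*(f dg) = (f ∘ F) d(g ∘ F), substitute each coordinate x_i by F_i(u, v) in f_i, and replace dx_i by d F_i = (∂F_i/∂u) du + (∂F_i/∂v) dv.
  For the x component: f_1(F) = -4*u^2; d F_1 = (-v) du + (-u) dv
  For the y component: f_2(F) = -u*v; d F_2 = (4*u) du + (0) dv
  For the z component: f_3(F) = 6*u^2; d F_3 = (3*v) du + (3*u) dv
Combining and collecting du, dv coefficients:
  coeff of du: 18*u^2*v
  coeff of dv: 22*u^3
F^* omega = (18*u^2*v) du + (22*u^3) dv.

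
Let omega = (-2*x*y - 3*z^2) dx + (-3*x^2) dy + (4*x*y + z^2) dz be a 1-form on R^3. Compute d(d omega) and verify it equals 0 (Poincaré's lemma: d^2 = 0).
d(d omega) = 0

Step 1: d omega = sum_{i<j} (∂f_j/∂x_i - ∂f_i/∂x_j) dx_i ∧ dx_j:
  coeff of dx ∧ dy: -4*x
  coeff of dx ∧ dz: 4*y + 6*z
  coeff of dy ∧ dz: 4*x
Step 2: Apply d again to each 2-form coefficient. The only possible 3-form in R^3 is dx ∧ dy ∧ dz, with coefficient
  ∂(coeff of dy∧dz)/∂x - ∂(coeff of dx∧dz)/∂y + ∂(coeff of dx∧dy)/∂z
  = ∂/∂x (4*x) - ∂/∂y (4*y + 6*z) + ∂/∂z (-4*x).
Each of these terms simplifies to sums of mixed partials that cancel in pairs. The result is 0 (by equality of mixed partials for smooth functions — Schwarz / Clairaut).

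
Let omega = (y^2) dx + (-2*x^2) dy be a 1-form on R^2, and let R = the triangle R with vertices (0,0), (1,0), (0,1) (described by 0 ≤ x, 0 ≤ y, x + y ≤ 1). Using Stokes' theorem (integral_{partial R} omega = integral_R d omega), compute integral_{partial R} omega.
integral_(partial R) omega = -1

Stokes: integral_partial_R omega = integral_R d omega with d omega = (∂Q/∂x - ∂P/∂y) dx ∧ dy.
  ∂Q/∂x = -4*x
  ∂P/∂y = 2*y
  integrand = ∂Q/∂x - ∂P/∂y = -4*x - 2*y.
Integrating over R: integral_0^1 integral_0^{1-x} (-4*x - 2*y) dy dx = -1.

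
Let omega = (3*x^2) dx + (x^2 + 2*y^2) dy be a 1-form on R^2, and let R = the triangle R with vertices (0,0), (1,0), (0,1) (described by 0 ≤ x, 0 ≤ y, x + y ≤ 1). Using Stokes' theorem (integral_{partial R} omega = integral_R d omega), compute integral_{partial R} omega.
integral_(partial R) omega = 1/3

Stokes: integral_partial_R omega = integral_R d omega with d omega = (∂Q/∂x - ∂P/∂y) dx ∧ dy.
  ∂Q/∂x = 2*x
  ∂P/∂y = 0
  integrand = ∂Q/∂x - ∂P/∂y = 2*x.
Integrating over R: integral_0^1 integral_0^{1-x} (2*x) dy dx = 1/3.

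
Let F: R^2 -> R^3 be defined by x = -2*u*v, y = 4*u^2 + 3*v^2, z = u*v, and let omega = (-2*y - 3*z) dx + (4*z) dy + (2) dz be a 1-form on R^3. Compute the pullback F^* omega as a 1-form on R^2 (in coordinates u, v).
F^* omega = (2*v*(24*u^2 + 3*u*v + 6*v^2 + 1)) du + (2*u*(8*u^2 + 3*u*v + 18*v^2 + 1)) dv

Using F^*(f dg) = (f ∘ F) d(g ∘ F), substitute each coordinate x_i by F_i(u, v) in f_i, and replace dx_i by d F_i = (∂F_i/∂u) du + (∂F_i/∂v) dv.
  For the x component: f_1(F) = -8*u^2 - 3*u*v - 6*v^2; d F_1 = (-2*v) du + (-2*u) dv
  For the y component: f_2(F) = 4*u*v; d F_2 = (8*u) du + (6*v) dv
  For the z component: f_3(F) = 2; d F_3 = (v) du + (u) dv
Combining and collecting du, dv coefficients:
  coeff of du: 2*v*(24*u^2 + 3*u*v + 6*v^2 + 1)
  coeff of dv: 2*u*(8*u^2 + 3*u*v + 18*v^2 + 1)
F^* omega = (2*v*(24*u^2 + 3*u*v + 6*v^2 + 1)) du + (2*u*(8*u^2 + 3*u*v + 18*v^2 + 1)) dv.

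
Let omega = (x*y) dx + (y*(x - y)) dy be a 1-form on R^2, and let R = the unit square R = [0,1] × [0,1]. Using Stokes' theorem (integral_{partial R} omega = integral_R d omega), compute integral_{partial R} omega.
integral_(partial R) omega = 0

Stokes: integral_partial_R omega = integral_R d omega with d omega = (∂Q/∂x - ∂P/∂y) dx ∧ dy.
  ∂Q/∂x = y
  ∂P/∂y = x
  integrand = ∂Q/∂x - ∂P/∂y = -x + y.
Integrating over R: integral_0^1 integral_0^1 (-x + y) dx dy = 0.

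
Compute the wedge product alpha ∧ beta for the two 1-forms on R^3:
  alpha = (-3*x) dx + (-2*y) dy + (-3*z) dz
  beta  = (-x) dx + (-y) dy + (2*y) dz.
alpha ∧ beta = (x*y) dx ∧ dy + (-3*x*(2*y + z)) dx ∧ dz + (-y*(4*y + 3*z)) dy ∧ dz

Distribute the wedge, using dx_i ∧ dx_j = -dx_j ∧ dx_i and dx_i ∧ dx_i = 0. For each pair (i, j) with i < j, the coefficient of dx_i ∧ dx_j in alpha ∧ beta is (alpha_i * beta_j - alpha_j * beta_i). Collecting: alpha ∧ beta = (x*y) dx ∧ dy + (-3*x*(2*y + z)) dx ∧ dz + (-y*(4*y + 3*z)) dy ∧ dz.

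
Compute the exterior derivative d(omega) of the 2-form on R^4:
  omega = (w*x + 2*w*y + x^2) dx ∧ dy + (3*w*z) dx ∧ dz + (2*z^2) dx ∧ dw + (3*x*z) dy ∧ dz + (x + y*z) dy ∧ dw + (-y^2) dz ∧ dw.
d(omega) = (x + 2*y + 1) dx ∧ dy ∧ dw + (-z) dx ∧ dz ∧ dw + (3*z) dx ∧ dy ∧ dz + (-3*y) dy ∧ dz ∧ dw

For a 2-form omega = sum_{i<j} g_{ij} dx_i ∧ dx_j, the exterior derivative is
  d(omega) = sum_{i<j} d(g_{ij}) ∧ dx_i ∧ dx_j = sum_{i<j, k} (∂g_{ij}/∂x_k) dx_k ∧ dx_i ∧ dx_j.
Expand each term, using dx_k ∧ dx_i ∧ dx_j = sgn(permutation) dx_{(a)} ∧ dx_{(b)} ∧ dx_{(c)} with (a < b < c) sorted:
  d(w*x + 2*w*y + x^2) includes (∂/∂w)(w*x + 2*w*y + x^2) dw = (x + 2*y) dw, which multiplied by dx ∧ dy gives (x + 2*y) dx ∧ dy ∧ dw
  d(3*w*z) includes (∂/∂w)(3*w*z) dw = (3*z) dw, which multiplied by dx ∧ dz gives (3*z) dx ∧ dz ∧ dw
  d(2*z^2) includes (∂/∂z)(2*z^2) dz = (4*z) dz, which multiplied by dx ∧ dw gives (-4*z) dx ∧ dz ∧ dw
  d(3*x*z) includes (∂/∂x)(3*x*z) dx = (3*z) dx, which multiplied by dy ∧ dz gives (3*z) dx ∧ dy ∧ dz
  d(x + y*z) includes (∂/∂x)(x + y*z) dx = (1) dx, which multiplied by dy ∧ dw gives (1) dx ∧ dy ∧ dw
  d(x + y*z) includes (∂/∂z)(x + y*z) dz = (y) dz, which multiplied by dy ∧ dw gives (-y) dy ∧ dz ∧ dw
  d(-y^2) includes (∂/∂y)(-y^2) dy = (-2*y) dy, which multiplied by dz ∧ dw gives (-2*y) dy ∧ dz ∧ dw
Collecting like 3-forms: d(omega) = (x + 2*y + 1) dx ∧ dy ∧ dw + (-z) dx ∧ dz ∧ dw + (3*z) dx ∧ dy ∧ dz + (-3*y) dy ∧ dz ∧ dw.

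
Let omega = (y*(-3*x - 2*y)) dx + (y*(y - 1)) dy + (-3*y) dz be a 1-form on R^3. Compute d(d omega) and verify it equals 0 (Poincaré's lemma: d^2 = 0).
d(d omega) = 0

Step 1: d omega = sum_{i<j} (∂f_j/∂x_i - ∂f_i/∂x_j) dx_i ∧ dx_j:
  coeff of dx ∧ dy: 3*x + 4*y
  coeff of dx ∧ dz: 0
  coeff of dy ∧ dz: -3
Step 2: Apply d again to each 2-form coefficient. The only possible 3-form in R^3 is dx ∧ dy ∧ dz, with coefficient
  ∂(coeff of dy∧dz)/∂x - ∂(coeff of dx∧dz)/∂y + ∂(coeff of dx∧dy)/∂z
  = ∂/∂x (-3) - ∂/∂y (0) + ∂/∂z (3*x + 4*y).
Each of these terms simplifies to sums of mixed partials that cancel in pairs. The result is 0 (by equality of mixed partials for smooth functions — Schwarz / Clairaut).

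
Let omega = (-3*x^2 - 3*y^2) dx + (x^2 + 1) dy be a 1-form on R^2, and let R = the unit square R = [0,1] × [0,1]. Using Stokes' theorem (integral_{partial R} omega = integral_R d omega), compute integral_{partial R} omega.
integral_(partial R) omega = 4

Stokes: integral_partial_R omega = integral_R d omega with d omega = (∂Q/∂x - ∂P/∂y) dx ∧ dy.
  ∂Q/∂x = 2*x
  ∂P/∂y = -6*y
  integrand = ∂Q/∂x - ∂P/∂y = 2*x + 6*y.
Integrating over R: integral_0^1 integral_0^1 (2*x + 6*y) dx dy = 4.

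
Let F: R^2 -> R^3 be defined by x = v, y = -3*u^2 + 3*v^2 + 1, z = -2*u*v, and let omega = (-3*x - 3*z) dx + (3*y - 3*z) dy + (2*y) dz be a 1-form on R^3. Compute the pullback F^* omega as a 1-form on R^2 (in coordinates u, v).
F^* omega = (54*u^3 - 24*u^2*v - 54*u*v^2 - 18*u - 12*v^3 - 4*v) du + (12*u^3 - 54*u^2*v + 24*u*v^2 + 6*u*v - 4*u + 54*v^3 + 15*v) dv

Using F^*(f dg) = (f ∘ F) d(g ∘ F), substitute each coordinate x_i by F_i(u, v) in f_i, and replace dx_i by d F_i = (∂F_i/∂u) du + (∂F_i/∂v) dv.
  For the x component: f_1(F) = 3*v*(2*u - 1); d F_1 = (0) du + (1) dv
  For the y component: f_2(F) = -9*u^2 + 6*u*v + 9*v^2 + 3; d F_2 = (-6*u) du + (6*v) dv
  For the z component: f_3(F) = -6*u^2 + 6*v^2 + 2; d F_3 = (-2*v) du + (-2*u) dv
Combining and collecting du, dv coefficients:
  coeff of du: 54*u^3 - 24*u^2*v - 54*u*v^2 - 18*u - 12*v^3 - 4*v
  coeff of dv: 12*u^3 - 54*u^2*v + 24*u*v^2 + 6*u*v - 4*u + 54*v^3 + 15*v
F^* omega = (54*u^3 - 24*u^2*v - 54*u*v^2 - 18*u - 12*v^3 - 4*v) du + (12*u^3 - 54*u^2*v + 24*u*v^2 + 6*u*v - 4*u + 54*v^3 + 15*v) dv.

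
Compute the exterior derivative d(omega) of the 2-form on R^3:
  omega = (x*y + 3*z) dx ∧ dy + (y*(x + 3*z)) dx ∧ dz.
d(omega) = (-x - 3*z + 3) dx ∧ dy ∧ dz

For a 2-form omega = sum_{i<j} g_{ij} dx_i ∧ dx_j, the exterior derivative is
  d(omega) = sum_{i<j} d(g_{ij}) ∧ dx_i ∧ dx_j = sum_{i<j, k} (∂g_{ij}/∂x_k) dx_k ∧ dx_i ∧ dx_j.
Expand each term, using dx_k ∧ dx_i ∧ dx_j = sgn(permutation) dx_{(a)} ∧ dx_{(b)} ∧ dx_{(c)} with (a < b < c) sorted:
  d(x*y + 3*z) includes (∂/∂z)(x*y + 3*z) dz = (3) dz, which multiplied by dx ∧ dy gives (3) dx ∧ dy ∧ dz
  d(y*(x + 3*z)) includes (∂/∂y)(y*(x + 3*z)) dy = (x + 3*z) dy, which multiplied by dx ∧ dz gives (-x - 3*z) dx ∧ dy ∧ dz
Collecting like 3-forms: d(omega) = (-x - 3*z + 3) dx ∧ dy ∧ dz.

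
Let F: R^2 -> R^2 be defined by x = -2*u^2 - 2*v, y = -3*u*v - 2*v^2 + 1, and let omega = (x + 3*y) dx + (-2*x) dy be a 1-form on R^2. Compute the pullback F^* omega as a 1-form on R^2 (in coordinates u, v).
F^* omega = (8*u^3 + 24*u^2*v + 24*u*v^2 + 8*u*v - 12*u - 12*v^2) du + (-12*u^3 - 16*u^2*v + 4*u^2 + 6*u*v - 4*v^2 + 4*v - 6) dv

Using F^*(f dg) = (f ∘ F) d(g ∘ F), substitute each coordinate x_i by F_i(u, v) in f_i, and replace dx_i by d F_i = (∂F_i/∂u) du + (∂F_i/∂v) dv.
  For the x component: f_1(F) = -2*u^2 - 9*u*v - 6*v^2 - 2*v + 3; d F_1 = (-4*u) du + (-2) dv
  For the y component: f_2(F) = 4*u^2 + 4*v; d F_2 = (-3*v) du + (-3*u - 4*v) dv
Combining and collecting du, dv coefficients:
  coeff of du: 8*u^3 + 24*u^2*v + 24*u*v^2 + 8*u*v - 12*u - 12*v^2
  coeff of dv: -12*u^3 - 16*u^2*v + 4*u^2 + 6*u*v - 4*v^2 + 4*v - 6
F^* omega = (8*u^3 + 24*u^2*v + 24*u*v^2 + 8*u*v - 12*u - 12*v^2) du + (-12*u^3 - 16*u^2*v + 4*u^2 + 6*u*v - 4*v^2 + 4*v - 6) dv.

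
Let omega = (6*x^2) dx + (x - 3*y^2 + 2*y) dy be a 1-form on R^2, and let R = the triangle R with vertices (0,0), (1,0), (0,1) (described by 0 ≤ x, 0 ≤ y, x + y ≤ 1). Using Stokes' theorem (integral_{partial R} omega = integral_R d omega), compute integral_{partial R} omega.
integral_(partial R) omega = 1/2

Stokes: integral_partial_R omega = integral_R d omega with d omega = (∂Q/∂x - ∂P/∂y) dx ∧ dy.
  ∂Q/∂x = 1
  ∂P/∂y = 0
  integrand = ∂Q/∂x - ∂P/∂y = 1.
Integrating over R: integral_0^1 integral_0^{1-x} (1) dy dx = 1/2.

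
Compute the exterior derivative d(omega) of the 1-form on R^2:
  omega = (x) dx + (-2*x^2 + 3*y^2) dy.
d(omega) = (-4*x) dx ∧ dy

For a 1-form omega = sum_i f_i dx_i, the exterior derivative is
  d(omega) = sum_{i < j} (∂f_j/∂x_i - ∂f_i/∂x_j) dx_i ∧ dx_j.
  coefficient of dx ∧ dy: ∂f_2/∂x - ∂f_1/∂y = ∂(-2*x^2 + 3*y^2)/∂x - ∂(x)/∂y = -4*x
Assembling: d(omega) = (-4*x) dx ∧ dy.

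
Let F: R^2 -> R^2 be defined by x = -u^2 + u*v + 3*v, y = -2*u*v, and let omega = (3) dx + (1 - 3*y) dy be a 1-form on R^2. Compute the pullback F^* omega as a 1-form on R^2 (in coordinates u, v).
F^* omega = (-12*u*v^2 - 6*u + v) du + (-12*u^2*v + u + 9) dv

Using F^*(f dg) = (f ∘ F) d(g ∘ F), substitute each coordinate x_i by F_i(u, v) in f_i, and replace dx_i by d F_i = (∂F_i/∂u) du + (∂F_i/∂v) dv.
  For the x component: f_1(F) = 3; d F_1 = (-2*u + v) du + (u + 3) dv
  For the y component: f_2(F) = 6*u*v + 1; d F_2 = (-2*v) du + (-2*u) dv
Combining and collecting du, dv coefficients:
  coeff of du: -12*u*v^2 - 6*u + v
  coeff of dv: -12*u^2*v + u + 9
F^* omega = (-12*u*v^2 - 6*u + v) du + (-12*u^2*v + u + 9) dv.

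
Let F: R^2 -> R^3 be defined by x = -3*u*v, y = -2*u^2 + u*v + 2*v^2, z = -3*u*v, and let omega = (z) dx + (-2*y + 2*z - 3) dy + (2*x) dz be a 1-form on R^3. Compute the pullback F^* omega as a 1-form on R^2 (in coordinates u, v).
F^* omega = (-16*u^3 + 36*u^2*v + 35*u*v^2 + 12*u - 4*v^3 - 3*v) du + (4*u^3 + 35*u^2*v - 36*u*v^2 - 3*u - 16*v^3 - 12*v) dv

Using F^*(f dg) = (f ∘ F) d(g ∘ F), substitute each coordinate x_i by F_i(u, v) in f_i, and replace dx_i by d F_i = (∂F_i/∂u) du + (∂F_i/∂v) dv.
  For the x component: f_1(F) = -3*u*v; d F_1 = (-3*v) du + (-3*u) dv
  For the y component: f_2(F) = 4*u^2 - 8*u*v - 4*v^2 - 3; d F_2 = (-4*u + v) du + (u + 4*v) dv
  For the z component: f_3(F) = -6*u*v; d F_3 = (-3*v) du + (-3*u) dv
Combining and collecting du, dv coefficients:
  coeff of du: -16*u^3 + 36*u^2*v + 35*u*v^2 + 12*u - 4*v^3 - 3*v
  coeff of dv: 4*u^3 + 35*u^2*v - 36*u*v^2 - 3*u - 16*v^3 - 12*v
F^* omega = (-16*u^3 + 36*u^2*v + 35*u*v^2 + 12*u - 4*v^3 - 3*v) du + (4*u^3 + 35*u^2*v - 36*u*v^2 - 3*u - 16*v^3 - 12*v) dv.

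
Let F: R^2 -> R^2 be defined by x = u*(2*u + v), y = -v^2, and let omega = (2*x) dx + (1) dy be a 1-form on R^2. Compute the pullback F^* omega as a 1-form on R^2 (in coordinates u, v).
F^* omega = (2*u*(8*u^2 + 6*u*v + v^2)) du + (4*u^3 + 2*u^2*v - 2*v) dv

Using F^*(f dg) = (f ∘ F) d(g ∘ F), substitute each coordinate x_i by F_i(u, v) in f_i, and replace dx_i by d F_i = (∂F_i/∂u) du + (∂F_i/∂v) dv.
  For the x component: f_1(F) = 2*u*(2*u + v); d F_1 = (4*u + v) du + (u) dv
  For the y component: f_2(F) = 1; d F_2 = (0) du + (-2*v) dv
Combining and collecting du, dv coefficients:
  coeff of du: 2*u*(8*u^2 + 6*u*v + v^2)
  coeff of dv: 4*u^3 + 2*u^2*v - 2*v
F^* omega = (2*u*(8*u^2 + 6*u*v + v^2)) du + (4*u^3 + 2*u^2*v - 2*v) dv.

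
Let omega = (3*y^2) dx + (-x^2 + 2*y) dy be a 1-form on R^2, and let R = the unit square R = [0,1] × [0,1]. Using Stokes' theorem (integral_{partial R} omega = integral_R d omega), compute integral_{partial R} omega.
integral_(partial R) omega = -4

Stokes: integral_partial_R omega = integral_R d omega with d omega = (∂Q/∂x - ∂P/∂y) dx ∧ dy.
  ∂Q/∂x = -2*x
  ∂P/∂y = 6*y
  integrand = ∂Q/∂x - ∂P/∂y = -2*x - 6*y.
Integrating over R: integral_0^1 integral_0^1 (-2*x - 6*y) dx dy = -4.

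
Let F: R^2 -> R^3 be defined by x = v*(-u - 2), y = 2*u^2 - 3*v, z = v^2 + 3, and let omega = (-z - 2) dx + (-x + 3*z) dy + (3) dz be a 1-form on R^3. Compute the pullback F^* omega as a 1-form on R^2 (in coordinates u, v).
F^* omega = (4*u^2*v + 12*u*v^2 + 8*u*v + 36*u + v^3 + 5*v) du + (u*v^2 - 3*u*v + 5*u - 7*v^2 - 17) dv

Using F^*(f dg) = (f ∘ F) d(g ∘ F), substitute each coordinate x_i by F_i(u, v) in f_i, and replace dx_i by d F_i = (∂F_i/∂u) du + (∂F_i/∂v) dv.
  For the x component: f_1(F) = -v^2 - 5; d F_1 = (-v) du + (-u - 2) dv
  For the y component: f_2(F) = u*v + 3*v^2 + 2*v + 9; d F_2 = (4*u) du + (-3) dv
  For the z component: f_3(F) = 3; d F_3 = (0) du + (2*v) dv
Combining and collecting du, dv coefficients:
  coeff of du: 4*u^2*v + 12*u*v^2 + 8*u*v + 36*u + v^3 + 5*v
  coeff of dv: u*v^2 - 3*u*v + 5*u - 7*v^2 - 17
F^* omega = (4*u^2*v + 12*u*v^2 + 8*u*v + 36*u + v^3 + 5*v) du + (u*v^2 - 3*u*v + 5*u - 7*v^2 - 17) dv.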